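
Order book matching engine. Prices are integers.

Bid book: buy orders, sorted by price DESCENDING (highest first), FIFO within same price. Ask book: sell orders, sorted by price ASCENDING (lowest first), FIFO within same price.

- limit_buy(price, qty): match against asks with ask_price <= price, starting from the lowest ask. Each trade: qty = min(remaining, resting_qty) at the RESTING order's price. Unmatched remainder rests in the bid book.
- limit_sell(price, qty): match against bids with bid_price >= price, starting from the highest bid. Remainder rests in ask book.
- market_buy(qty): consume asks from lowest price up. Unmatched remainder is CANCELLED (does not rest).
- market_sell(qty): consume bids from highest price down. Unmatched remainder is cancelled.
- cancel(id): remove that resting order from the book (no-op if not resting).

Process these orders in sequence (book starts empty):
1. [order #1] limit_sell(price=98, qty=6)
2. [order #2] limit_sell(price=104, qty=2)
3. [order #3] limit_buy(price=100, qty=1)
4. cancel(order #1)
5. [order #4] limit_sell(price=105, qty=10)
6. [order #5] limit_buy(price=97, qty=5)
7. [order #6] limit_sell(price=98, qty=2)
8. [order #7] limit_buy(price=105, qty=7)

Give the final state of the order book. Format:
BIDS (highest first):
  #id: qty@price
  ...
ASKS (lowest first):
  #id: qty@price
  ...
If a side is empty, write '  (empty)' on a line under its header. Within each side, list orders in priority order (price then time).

Answer: BIDS (highest first):
  #5: 5@97
ASKS (lowest first):
  #4: 7@105

Derivation:
After op 1 [order #1] limit_sell(price=98, qty=6): fills=none; bids=[-] asks=[#1:6@98]
After op 2 [order #2] limit_sell(price=104, qty=2): fills=none; bids=[-] asks=[#1:6@98 #2:2@104]
After op 3 [order #3] limit_buy(price=100, qty=1): fills=#3x#1:1@98; bids=[-] asks=[#1:5@98 #2:2@104]
After op 4 cancel(order #1): fills=none; bids=[-] asks=[#2:2@104]
After op 5 [order #4] limit_sell(price=105, qty=10): fills=none; bids=[-] asks=[#2:2@104 #4:10@105]
After op 6 [order #5] limit_buy(price=97, qty=5): fills=none; bids=[#5:5@97] asks=[#2:2@104 #4:10@105]
After op 7 [order #6] limit_sell(price=98, qty=2): fills=none; bids=[#5:5@97] asks=[#6:2@98 #2:2@104 #4:10@105]
After op 8 [order #7] limit_buy(price=105, qty=7): fills=#7x#6:2@98 #7x#2:2@104 #7x#4:3@105; bids=[#5:5@97] asks=[#4:7@105]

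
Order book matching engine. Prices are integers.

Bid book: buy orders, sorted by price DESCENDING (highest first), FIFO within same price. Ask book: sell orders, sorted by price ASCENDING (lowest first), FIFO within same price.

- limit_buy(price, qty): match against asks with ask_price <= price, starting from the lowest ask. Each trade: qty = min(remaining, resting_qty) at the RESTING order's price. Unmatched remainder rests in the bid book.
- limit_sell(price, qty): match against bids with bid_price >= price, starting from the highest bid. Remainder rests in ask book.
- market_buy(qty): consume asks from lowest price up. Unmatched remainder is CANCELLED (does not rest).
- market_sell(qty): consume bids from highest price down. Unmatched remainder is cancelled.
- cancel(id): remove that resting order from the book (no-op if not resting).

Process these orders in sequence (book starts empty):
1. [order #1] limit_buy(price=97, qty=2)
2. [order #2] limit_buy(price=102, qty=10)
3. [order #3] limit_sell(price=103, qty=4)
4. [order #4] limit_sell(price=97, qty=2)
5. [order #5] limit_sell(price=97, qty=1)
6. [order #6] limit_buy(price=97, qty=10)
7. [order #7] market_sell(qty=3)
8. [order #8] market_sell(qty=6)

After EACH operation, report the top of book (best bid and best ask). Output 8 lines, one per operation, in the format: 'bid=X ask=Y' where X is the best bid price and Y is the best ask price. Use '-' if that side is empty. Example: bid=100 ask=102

After op 1 [order #1] limit_buy(price=97, qty=2): fills=none; bids=[#1:2@97] asks=[-]
After op 2 [order #2] limit_buy(price=102, qty=10): fills=none; bids=[#2:10@102 #1:2@97] asks=[-]
After op 3 [order #3] limit_sell(price=103, qty=4): fills=none; bids=[#2:10@102 #1:2@97] asks=[#3:4@103]
After op 4 [order #4] limit_sell(price=97, qty=2): fills=#2x#4:2@102; bids=[#2:8@102 #1:2@97] asks=[#3:4@103]
After op 5 [order #5] limit_sell(price=97, qty=1): fills=#2x#5:1@102; bids=[#2:7@102 #1:2@97] asks=[#3:4@103]
After op 6 [order #6] limit_buy(price=97, qty=10): fills=none; bids=[#2:7@102 #1:2@97 #6:10@97] asks=[#3:4@103]
After op 7 [order #7] market_sell(qty=3): fills=#2x#7:3@102; bids=[#2:4@102 #1:2@97 #6:10@97] asks=[#3:4@103]
After op 8 [order #8] market_sell(qty=6): fills=#2x#8:4@102 #1x#8:2@97; bids=[#6:10@97] asks=[#3:4@103]

Answer: bid=97 ask=-
bid=102 ask=-
bid=102 ask=103
bid=102 ask=103
bid=102 ask=103
bid=102 ask=103
bid=102 ask=103
bid=97 ask=103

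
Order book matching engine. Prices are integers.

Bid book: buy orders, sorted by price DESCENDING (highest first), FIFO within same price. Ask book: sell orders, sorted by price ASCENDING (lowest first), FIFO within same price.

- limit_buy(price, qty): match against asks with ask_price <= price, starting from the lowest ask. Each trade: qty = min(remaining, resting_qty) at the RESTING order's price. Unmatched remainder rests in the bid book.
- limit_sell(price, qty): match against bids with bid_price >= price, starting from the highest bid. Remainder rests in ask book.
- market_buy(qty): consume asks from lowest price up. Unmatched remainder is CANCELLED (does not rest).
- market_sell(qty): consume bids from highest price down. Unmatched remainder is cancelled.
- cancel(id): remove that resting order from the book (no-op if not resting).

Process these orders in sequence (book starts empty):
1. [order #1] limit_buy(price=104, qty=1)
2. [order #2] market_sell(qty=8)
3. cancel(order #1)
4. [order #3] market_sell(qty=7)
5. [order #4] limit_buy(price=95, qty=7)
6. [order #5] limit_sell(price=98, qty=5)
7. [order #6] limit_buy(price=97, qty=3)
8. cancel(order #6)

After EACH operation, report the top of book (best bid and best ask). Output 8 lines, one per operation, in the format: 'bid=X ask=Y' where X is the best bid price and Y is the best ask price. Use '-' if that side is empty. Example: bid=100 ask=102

Answer: bid=104 ask=-
bid=- ask=-
bid=- ask=-
bid=- ask=-
bid=95 ask=-
bid=95 ask=98
bid=97 ask=98
bid=95 ask=98

Derivation:
After op 1 [order #1] limit_buy(price=104, qty=1): fills=none; bids=[#1:1@104] asks=[-]
After op 2 [order #2] market_sell(qty=8): fills=#1x#2:1@104; bids=[-] asks=[-]
After op 3 cancel(order #1): fills=none; bids=[-] asks=[-]
After op 4 [order #3] market_sell(qty=7): fills=none; bids=[-] asks=[-]
After op 5 [order #4] limit_buy(price=95, qty=7): fills=none; bids=[#4:7@95] asks=[-]
After op 6 [order #5] limit_sell(price=98, qty=5): fills=none; bids=[#4:7@95] asks=[#5:5@98]
After op 7 [order #6] limit_buy(price=97, qty=3): fills=none; bids=[#6:3@97 #4:7@95] asks=[#5:5@98]
After op 8 cancel(order #6): fills=none; bids=[#4:7@95] asks=[#5:5@98]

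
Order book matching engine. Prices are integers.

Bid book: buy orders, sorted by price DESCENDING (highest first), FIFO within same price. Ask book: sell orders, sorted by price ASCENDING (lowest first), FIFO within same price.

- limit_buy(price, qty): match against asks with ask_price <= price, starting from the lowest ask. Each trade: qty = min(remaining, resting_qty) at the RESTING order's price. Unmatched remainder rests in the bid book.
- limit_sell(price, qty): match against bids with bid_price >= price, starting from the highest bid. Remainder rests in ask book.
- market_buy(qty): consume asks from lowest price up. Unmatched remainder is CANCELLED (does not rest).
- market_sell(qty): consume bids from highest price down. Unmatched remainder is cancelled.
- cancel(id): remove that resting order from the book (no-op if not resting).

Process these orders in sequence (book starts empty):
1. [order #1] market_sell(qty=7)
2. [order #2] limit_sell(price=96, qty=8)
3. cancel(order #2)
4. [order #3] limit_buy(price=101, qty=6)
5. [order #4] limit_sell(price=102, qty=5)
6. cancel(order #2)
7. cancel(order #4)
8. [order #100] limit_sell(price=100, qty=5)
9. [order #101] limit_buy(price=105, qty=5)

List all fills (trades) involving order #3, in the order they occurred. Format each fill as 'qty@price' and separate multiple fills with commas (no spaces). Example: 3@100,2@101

After op 1 [order #1] market_sell(qty=7): fills=none; bids=[-] asks=[-]
After op 2 [order #2] limit_sell(price=96, qty=8): fills=none; bids=[-] asks=[#2:8@96]
After op 3 cancel(order #2): fills=none; bids=[-] asks=[-]
After op 4 [order #3] limit_buy(price=101, qty=6): fills=none; bids=[#3:6@101] asks=[-]
After op 5 [order #4] limit_sell(price=102, qty=5): fills=none; bids=[#3:6@101] asks=[#4:5@102]
After op 6 cancel(order #2): fills=none; bids=[#3:6@101] asks=[#4:5@102]
After op 7 cancel(order #4): fills=none; bids=[#3:6@101] asks=[-]
After op 8 [order #100] limit_sell(price=100, qty=5): fills=#3x#100:5@101; bids=[#3:1@101] asks=[-]
After op 9 [order #101] limit_buy(price=105, qty=5): fills=none; bids=[#101:5@105 #3:1@101] asks=[-]

Answer: 5@101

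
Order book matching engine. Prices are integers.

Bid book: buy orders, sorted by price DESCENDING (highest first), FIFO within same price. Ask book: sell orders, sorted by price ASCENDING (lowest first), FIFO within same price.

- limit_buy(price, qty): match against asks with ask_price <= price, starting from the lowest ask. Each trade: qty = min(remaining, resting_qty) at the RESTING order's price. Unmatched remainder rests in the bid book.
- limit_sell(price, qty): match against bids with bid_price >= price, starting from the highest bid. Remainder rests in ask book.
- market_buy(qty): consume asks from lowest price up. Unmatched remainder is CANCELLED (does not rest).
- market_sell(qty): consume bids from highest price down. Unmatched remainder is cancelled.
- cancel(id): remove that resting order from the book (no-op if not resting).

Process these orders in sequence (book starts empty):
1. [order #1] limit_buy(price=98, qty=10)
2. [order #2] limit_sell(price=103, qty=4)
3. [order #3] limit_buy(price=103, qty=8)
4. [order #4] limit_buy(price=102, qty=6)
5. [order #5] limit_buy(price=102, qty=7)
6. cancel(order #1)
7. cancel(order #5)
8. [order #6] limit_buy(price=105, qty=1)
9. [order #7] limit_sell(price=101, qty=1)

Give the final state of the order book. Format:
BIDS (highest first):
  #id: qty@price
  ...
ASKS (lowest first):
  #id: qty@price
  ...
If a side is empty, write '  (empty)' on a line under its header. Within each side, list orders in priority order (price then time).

After op 1 [order #1] limit_buy(price=98, qty=10): fills=none; bids=[#1:10@98] asks=[-]
After op 2 [order #2] limit_sell(price=103, qty=4): fills=none; bids=[#1:10@98] asks=[#2:4@103]
After op 3 [order #3] limit_buy(price=103, qty=8): fills=#3x#2:4@103; bids=[#3:4@103 #1:10@98] asks=[-]
After op 4 [order #4] limit_buy(price=102, qty=6): fills=none; bids=[#3:4@103 #4:6@102 #1:10@98] asks=[-]
After op 5 [order #5] limit_buy(price=102, qty=7): fills=none; bids=[#3:4@103 #4:6@102 #5:7@102 #1:10@98] asks=[-]
After op 6 cancel(order #1): fills=none; bids=[#3:4@103 #4:6@102 #5:7@102] asks=[-]
After op 7 cancel(order #5): fills=none; bids=[#3:4@103 #4:6@102] asks=[-]
After op 8 [order #6] limit_buy(price=105, qty=1): fills=none; bids=[#6:1@105 #3:4@103 #4:6@102] asks=[-]
After op 9 [order #7] limit_sell(price=101, qty=1): fills=#6x#7:1@105; bids=[#3:4@103 #4:6@102] asks=[-]

Answer: BIDS (highest first):
  #3: 4@103
  #4: 6@102
ASKS (lowest first):
  (empty)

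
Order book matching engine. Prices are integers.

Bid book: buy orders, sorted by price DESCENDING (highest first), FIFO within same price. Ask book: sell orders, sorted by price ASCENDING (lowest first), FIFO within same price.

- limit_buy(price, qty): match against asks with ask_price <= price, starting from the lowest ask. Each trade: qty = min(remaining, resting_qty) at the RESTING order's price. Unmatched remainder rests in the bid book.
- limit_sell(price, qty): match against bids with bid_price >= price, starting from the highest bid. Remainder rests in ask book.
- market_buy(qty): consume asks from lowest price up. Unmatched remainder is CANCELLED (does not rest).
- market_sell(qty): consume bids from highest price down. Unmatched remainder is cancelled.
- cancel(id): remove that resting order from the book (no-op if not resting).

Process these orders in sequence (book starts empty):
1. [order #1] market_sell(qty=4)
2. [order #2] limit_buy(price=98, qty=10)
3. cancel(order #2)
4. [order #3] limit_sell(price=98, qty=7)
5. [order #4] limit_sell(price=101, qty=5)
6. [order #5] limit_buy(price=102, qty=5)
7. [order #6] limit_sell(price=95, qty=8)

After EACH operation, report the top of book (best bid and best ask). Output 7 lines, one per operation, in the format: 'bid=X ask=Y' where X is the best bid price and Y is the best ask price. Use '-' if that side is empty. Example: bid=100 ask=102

Answer: bid=- ask=-
bid=98 ask=-
bid=- ask=-
bid=- ask=98
bid=- ask=98
bid=- ask=98
bid=- ask=95

Derivation:
After op 1 [order #1] market_sell(qty=4): fills=none; bids=[-] asks=[-]
After op 2 [order #2] limit_buy(price=98, qty=10): fills=none; bids=[#2:10@98] asks=[-]
After op 3 cancel(order #2): fills=none; bids=[-] asks=[-]
After op 4 [order #3] limit_sell(price=98, qty=7): fills=none; bids=[-] asks=[#3:7@98]
After op 5 [order #4] limit_sell(price=101, qty=5): fills=none; bids=[-] asks=[#3:7@98 #4:5@101]
After op 6 [order #5] limit_buy(price=102, qty=5): fills=#5x#3:5@98; bids=[-] asks=[#3:2@98 #4:5@101]
After op 7 [order #6] limit_sell(price=95, qty=8): fills=none; bids=[-] asks=[#6:8@95 #3:2@98 #4:5@101]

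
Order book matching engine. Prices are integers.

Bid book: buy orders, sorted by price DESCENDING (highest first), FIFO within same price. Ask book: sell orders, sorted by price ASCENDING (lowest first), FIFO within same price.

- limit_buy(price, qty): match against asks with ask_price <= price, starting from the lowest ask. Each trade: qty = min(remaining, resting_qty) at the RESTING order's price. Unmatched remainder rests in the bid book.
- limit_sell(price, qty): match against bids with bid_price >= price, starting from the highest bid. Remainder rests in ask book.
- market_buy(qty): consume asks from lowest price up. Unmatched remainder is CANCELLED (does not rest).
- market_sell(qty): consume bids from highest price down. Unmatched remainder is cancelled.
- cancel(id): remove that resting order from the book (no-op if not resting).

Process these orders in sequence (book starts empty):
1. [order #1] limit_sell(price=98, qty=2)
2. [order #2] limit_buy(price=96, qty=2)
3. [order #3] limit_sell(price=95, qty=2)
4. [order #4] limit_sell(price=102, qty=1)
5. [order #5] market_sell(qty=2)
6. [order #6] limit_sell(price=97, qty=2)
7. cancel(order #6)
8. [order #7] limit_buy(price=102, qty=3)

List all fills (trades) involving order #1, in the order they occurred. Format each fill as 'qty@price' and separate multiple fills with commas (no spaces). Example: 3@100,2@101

Answer: 2@98

Derivation:
After op 1 [order #1] limit_sell(price=98, qty=2): fills=none; bids=[-] asks=[#1:2@98]
After op 2 [order #2] limit_buy(price=96, qty=2): fills=none; bids=[#2:2@96] asks=[#1:2@98]
After op 3 [order #3] limit_sell(price=95, qty=2): fills=#2x#3:2@96; bids=[-] asks=[#1:2@98]
After op 4 [order #4] limit_sell(price=102, qty=1): fills=none; bids=[-] asks=[#1:2@98 #4:1@102]
After op 5 [order #5] market_sell(qty=2): fills=none; bids=[-] asks=[#1:2@98 #4:1@102]
After op 6 [order #6] limit_sell(price=97, qty=2): fills=none; bids=[-] asks=[#6:2@97 #1:2@98 #4:1@102]
After op 7 cancel(order #6): fills=none; bids=[-] asks=[#1:2@98 #4:1@102]
After op 8 [order #7] limit_buy(price=102, qty=3): fills=#7x#1:2@98 #7x#4:1@102; bids=[-] asks=[-]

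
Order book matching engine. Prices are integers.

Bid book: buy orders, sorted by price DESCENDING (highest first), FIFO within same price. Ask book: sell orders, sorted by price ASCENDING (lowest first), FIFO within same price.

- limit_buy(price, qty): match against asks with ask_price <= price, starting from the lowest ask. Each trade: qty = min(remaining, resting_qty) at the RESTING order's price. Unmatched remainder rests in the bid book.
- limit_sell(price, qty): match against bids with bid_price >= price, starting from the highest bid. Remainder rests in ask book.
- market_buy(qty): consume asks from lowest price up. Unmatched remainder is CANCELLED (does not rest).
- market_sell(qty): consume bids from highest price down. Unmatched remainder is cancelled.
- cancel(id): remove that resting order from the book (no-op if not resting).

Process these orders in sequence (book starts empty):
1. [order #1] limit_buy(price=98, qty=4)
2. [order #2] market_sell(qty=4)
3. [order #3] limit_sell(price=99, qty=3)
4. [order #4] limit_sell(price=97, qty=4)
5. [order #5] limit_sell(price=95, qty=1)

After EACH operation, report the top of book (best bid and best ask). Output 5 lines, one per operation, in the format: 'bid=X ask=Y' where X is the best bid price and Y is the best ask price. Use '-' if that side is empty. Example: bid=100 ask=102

After op 1 [order #1] limit_buy(price=98, qty=4): fills=none; bids=[#1:4@98] asks=[-]
After op 2 [order #2] market_sell(qty=4): fills=#1x#2:4@98; bids=[-] asks=[-]
After op 3 [order #3] limit_sell(price=99, qty=3): fills=none; bids=[-] asks=[#3:3@99]
After op 4 [order #4] limit_sell(price=97, qty=4): fills=none; bids=[-] asks=[#4:4@97 #3:3@99]
After op 5 [order #5] limit_sell(price=95, qty=1): fills=none; bids=[-] asks=[#5:1@95 #4:4@97 #3:3@99]

Answer: bid=98 ask=-
bid=- ask=-
bid=- ask=99
bid=- ask=97
bid=- ask=95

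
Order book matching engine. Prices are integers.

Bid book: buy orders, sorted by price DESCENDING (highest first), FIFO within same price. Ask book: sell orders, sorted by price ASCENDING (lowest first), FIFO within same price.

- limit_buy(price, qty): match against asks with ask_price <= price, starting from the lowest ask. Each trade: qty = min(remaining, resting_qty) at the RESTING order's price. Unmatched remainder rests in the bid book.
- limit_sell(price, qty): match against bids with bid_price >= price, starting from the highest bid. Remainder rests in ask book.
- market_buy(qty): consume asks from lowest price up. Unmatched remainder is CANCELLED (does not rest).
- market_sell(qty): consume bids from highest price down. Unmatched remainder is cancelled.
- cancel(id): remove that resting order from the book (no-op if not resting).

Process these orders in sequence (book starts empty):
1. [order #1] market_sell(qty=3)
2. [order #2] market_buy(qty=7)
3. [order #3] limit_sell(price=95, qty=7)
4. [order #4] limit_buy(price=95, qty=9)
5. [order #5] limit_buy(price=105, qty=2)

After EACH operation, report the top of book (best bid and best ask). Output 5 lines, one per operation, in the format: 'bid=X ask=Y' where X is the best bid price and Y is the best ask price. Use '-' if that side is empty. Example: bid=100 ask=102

After op 1 [order #1] market_sell(qty=3): fills=none; bids=[-] asks=[-]
After op 2 [order #2] market_buy(qty=7): fills=none; bids=[-] asks=[-]
After op 3 [order #3] limit_sell(price=95, qty=7): fills=none; bids=[-] asks=[#3:7@95]
After op 4 [order #4] limit_buy(price=95, qty=9): fills=#4x#3:7@95; bids=[#4:2@95] asks=[-]
After op 5 [order #5] limit_buy(price=105, qty=2): fills=none; bids=[#5:2@105 #4:2@95] asks=[-]

Answer: bid=- ask=-
bid=- ask=-
bid=- ask=95
bid=95 ask=-
bid=105 ask=-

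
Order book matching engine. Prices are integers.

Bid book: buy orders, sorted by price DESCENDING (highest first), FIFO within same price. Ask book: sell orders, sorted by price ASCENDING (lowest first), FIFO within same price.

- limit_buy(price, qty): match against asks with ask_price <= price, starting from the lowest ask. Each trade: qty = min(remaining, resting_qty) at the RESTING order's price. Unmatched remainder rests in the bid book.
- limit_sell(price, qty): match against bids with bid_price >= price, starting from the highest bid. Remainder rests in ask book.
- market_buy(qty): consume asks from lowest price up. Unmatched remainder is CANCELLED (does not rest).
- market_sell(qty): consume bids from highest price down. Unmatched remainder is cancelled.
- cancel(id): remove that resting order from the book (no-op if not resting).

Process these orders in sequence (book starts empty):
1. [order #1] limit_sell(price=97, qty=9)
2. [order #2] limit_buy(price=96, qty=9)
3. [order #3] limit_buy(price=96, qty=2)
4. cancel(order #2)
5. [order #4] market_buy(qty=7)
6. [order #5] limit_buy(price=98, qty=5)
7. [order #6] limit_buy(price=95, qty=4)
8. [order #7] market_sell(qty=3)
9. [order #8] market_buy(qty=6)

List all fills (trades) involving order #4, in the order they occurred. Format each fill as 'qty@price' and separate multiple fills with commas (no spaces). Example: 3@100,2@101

After op 1 [order #1] limit_sell(price=97, qty=9): fills=none; bids=[-] asks=[#1:9@97]
After op 2 [order #2] limit_buy(price=96, qty=9): fills=none; bids=[#2:9@96] asks=[#1:9@97]
After op 3 [order #3] limit_buy(price=96, qty=2): fills=none; bids=[#2:9@96 #3:2@96] asks=[#1:9@97]
After op 4 cancel(order #2): fills=none; bids=[#3:2@96] asks=[#1:9@97]
After op 5 [order #4] market_buy(qty=7): fills=#4x#1:7@97; bids=[#3:2@96] asks=[#1:2@97]
After op 6 [order #5] limit_buy(price=98, qty=5): fills=#5x#1:2@97; bids=[#5:3@98 #3:2@96] asks=[-]
After op 7 [order #6] limit_buy(price=95, qty=4): fills=none; bids=[#5:3@98 #3:2@96 #6:4@95] asks=[-]
After op 8 [order #7] market_sell(qty=3): fills=#5x#7:3@98; bids=[#3:2@96 #6:4@95] asks=[-]
After op 9 [order #8] market_buy(qty=6): fills=none; bids=[#3:2@96 #6:4@95] asks=[-]

Answer: 7@97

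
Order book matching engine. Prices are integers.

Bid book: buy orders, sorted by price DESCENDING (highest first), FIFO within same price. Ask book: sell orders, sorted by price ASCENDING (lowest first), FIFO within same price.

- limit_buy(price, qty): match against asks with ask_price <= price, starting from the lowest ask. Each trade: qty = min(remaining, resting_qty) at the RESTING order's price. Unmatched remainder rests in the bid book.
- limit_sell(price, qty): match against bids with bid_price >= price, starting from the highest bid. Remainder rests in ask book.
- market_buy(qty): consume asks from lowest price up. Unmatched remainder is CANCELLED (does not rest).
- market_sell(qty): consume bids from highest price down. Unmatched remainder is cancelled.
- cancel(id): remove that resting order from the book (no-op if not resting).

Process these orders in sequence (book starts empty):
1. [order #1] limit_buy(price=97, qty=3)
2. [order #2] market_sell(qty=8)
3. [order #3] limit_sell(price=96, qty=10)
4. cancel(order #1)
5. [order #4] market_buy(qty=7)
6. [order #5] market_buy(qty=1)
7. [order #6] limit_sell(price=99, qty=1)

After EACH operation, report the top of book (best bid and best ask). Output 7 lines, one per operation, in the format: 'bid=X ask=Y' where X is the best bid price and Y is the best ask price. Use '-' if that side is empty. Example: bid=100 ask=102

After op 1 [order #1] limit_buy(price=97, qty=3): fills=none; bids=[#1:3@97] asks=[-]
After op 2 [order #2] market_sell(qty=8): fills=#1x#2:3@97; bids=[-] asks=[-]
After op 3 [order #3] limit_sell(price=96, qty=10): fills=none; bids=[-] asks=[#3:10@96]
After op 4 cancel(order #1): fills=none; bids=[-] asks=[#3:10@96]
After op 5 [order #4] market_buy(qty=7): fills=#4x#3:7@96; bids=[-] asks=[#3:3@96]
After op 6 [order #5] market_buy(qty=1): fills=#5x#3:1@96; bids=[-] asks=[#3:2@96]
After op 7 [order #6] limit_sell(price=99, qty=1): fills=none; bids=[-] asks=[#3:2@96 #6:1@99]

Answer: bid=97 ask=-
bid=- ask=-
bid=- ask=96
bid=- ask=96
bid=- ask=96
bid=- ask=96
bid=- ask=96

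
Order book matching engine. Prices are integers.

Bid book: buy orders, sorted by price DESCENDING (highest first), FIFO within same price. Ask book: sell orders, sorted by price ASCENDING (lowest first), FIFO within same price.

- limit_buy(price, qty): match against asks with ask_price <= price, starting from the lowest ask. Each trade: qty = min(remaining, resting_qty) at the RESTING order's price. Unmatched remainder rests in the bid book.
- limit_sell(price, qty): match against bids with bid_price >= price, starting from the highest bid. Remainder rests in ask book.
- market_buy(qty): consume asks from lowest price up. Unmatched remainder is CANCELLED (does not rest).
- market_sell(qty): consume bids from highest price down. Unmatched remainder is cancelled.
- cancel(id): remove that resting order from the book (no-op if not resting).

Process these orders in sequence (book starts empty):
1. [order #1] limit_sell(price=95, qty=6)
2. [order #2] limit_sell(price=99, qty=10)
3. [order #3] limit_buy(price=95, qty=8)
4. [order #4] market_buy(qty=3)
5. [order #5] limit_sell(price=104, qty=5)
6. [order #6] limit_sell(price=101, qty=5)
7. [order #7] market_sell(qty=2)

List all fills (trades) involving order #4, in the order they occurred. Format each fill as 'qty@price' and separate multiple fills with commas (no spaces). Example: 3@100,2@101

After op 1 [order #1] limit_sell(price=95, qty=6): fills=none; bids=[-] asks=[#1:6@95]
After op 2 [order #2] limit_sell(price=99, qty=10): fills=none; bids=[-] asks=[#1:6@95 #2:10@99]
After op 3 [order #3] limit_buy(price=95, qty=8): fills=#3x#1:6@95; bids=[#3:2@95] asks=[#2:10@99]
After op 4 [order #4] market_buy(qty=3): fills=#4x#2:3@99; bids=[#3:2@95] asks=[#2:7@99]
After op 5 [order #5] limit_sell(price=104, qty=5): fills=none; bids=[#3:2@95] asks=[#2:7@99 #5:5@104]
After op 6 [order #6] limit_sell(price=101, qty=5): fills=none; bids=[#3:2@95] asks=[#2:7@99 #6:5@101 #5:5@104]
After op 7 [order #7] market_sell(qty=2): fills=#3x#7:2@95; bids=[-] asks=[#2:7@99 #6:5@101 #5:5@104]

Answer: 3@99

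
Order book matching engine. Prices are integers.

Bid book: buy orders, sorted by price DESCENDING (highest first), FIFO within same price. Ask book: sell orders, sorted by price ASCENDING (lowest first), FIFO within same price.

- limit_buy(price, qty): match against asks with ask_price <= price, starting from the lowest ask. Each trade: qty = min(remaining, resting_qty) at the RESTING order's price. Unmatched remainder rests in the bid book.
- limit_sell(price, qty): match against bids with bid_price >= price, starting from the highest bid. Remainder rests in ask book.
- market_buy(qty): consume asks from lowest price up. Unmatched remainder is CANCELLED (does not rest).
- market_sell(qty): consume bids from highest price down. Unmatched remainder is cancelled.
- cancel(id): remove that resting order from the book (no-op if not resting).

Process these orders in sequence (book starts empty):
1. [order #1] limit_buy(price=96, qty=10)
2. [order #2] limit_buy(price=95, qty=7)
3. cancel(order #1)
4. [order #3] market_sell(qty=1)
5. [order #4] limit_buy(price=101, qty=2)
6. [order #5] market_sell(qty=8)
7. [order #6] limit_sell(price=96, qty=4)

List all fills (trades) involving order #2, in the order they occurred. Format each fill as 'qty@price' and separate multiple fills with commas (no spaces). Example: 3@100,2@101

Answer: 1@95,6@95

Derivation:
After op 1 [order #1] limit_buy(price=96, qty=10): fills=none; bids=[#1:10@96] asks=[-]
After op 2 [order #2] limit_buy(price=95, qty=7): fills=none; bids=[#1:10@96 #2:7@95] asks=[-]
After op 3 cancel(order #1): fills=none; bids=[#2:7@95] asks=[-]
After op 4 [order #3] market_sell(qty=1): fills=#2x#3:1@95; bids=[#2:6@95] asks=[-]
After op 5 [order #4] limit_buy(price=101, qty=2): fills=none; bids=[#4:2@101 #2:6@95] asks=[-]
After op 6 [order #5] market_sell(qty=8): fills=#4x#5:2@101 #2x#5:6@95; bids=[-] asks=[-]
After op 7 [order #6] limit_sell(price=96, qty=4): fills=none; bids=[-] asks=[#6:4@96]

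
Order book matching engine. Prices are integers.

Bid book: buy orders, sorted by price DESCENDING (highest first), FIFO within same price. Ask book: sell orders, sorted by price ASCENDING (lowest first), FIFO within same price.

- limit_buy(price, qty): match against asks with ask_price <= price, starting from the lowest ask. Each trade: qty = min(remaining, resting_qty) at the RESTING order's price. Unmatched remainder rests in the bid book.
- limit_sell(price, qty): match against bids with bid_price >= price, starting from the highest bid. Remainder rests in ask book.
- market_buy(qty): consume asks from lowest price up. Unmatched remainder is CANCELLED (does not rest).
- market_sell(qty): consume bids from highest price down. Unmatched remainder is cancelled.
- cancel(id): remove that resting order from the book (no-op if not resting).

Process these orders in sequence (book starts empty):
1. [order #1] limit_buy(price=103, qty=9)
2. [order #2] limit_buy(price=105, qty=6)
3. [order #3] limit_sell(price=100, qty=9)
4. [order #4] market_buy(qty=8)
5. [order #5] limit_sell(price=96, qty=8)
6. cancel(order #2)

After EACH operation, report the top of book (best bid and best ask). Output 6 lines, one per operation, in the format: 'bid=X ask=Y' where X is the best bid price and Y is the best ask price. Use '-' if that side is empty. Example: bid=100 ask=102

After op 1 [order #1] limit_buy(price=103, qty=9): fills=none; bids=[#1:9@103] asks=[-]
After op 2 [order #2] limit_buy(price=105, qty=6): fills=none; bids=[#2:6@105 #1:9@103] asks=[-]
After op 3 [order #3] limit_sell(price=100, qty=9): fills=#2x#3:6@105 #1x#3:3@103; bids=[#1:6@103] asks=[-]
After op 4 [order #4] market_buy(qty=8): fills=none; bids=[#1:6@103] asks=[-]
After op 5 [order #5] limit_sell(price=96, qty=8): fills=#1x#5:6@103; bids=[-] asks=[#5:2@96]
After op 6 cancel(order #2): fills=none; bids=[-] asks=[#5:2@96]

Answer: bid=103 ask=-
bid=105 ask=-
bid=103 ask=-
bid=103 ask=-
bid=- ask=96
bid=- ask=96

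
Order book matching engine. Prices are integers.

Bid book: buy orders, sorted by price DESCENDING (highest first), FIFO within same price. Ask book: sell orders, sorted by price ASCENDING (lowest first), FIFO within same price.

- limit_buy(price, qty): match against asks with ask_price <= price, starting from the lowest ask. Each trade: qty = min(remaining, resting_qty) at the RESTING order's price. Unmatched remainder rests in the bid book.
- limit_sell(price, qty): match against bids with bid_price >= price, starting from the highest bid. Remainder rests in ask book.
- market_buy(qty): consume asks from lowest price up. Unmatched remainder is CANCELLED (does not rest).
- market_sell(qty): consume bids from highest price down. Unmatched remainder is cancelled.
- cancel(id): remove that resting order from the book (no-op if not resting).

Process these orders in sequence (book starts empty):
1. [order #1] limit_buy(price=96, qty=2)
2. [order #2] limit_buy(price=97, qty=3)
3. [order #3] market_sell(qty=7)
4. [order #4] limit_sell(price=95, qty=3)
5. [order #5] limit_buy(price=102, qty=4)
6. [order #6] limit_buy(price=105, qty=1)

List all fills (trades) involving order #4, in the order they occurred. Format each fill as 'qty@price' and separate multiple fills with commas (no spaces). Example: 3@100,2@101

Answer: 3@95

Derivation:
After op 1 [order #1] limit_buy(price=96, qty=2): fills=none; bids=[#1:2@96] asks=[-]
After op 2 [order #2] limit_buy(price=97, qty=3): fills=none; bids=[#2:3@97 #1:2@96] asks=[-]
After op 3 [order #3] market_sell(qty=7): fills=#2x#3:3@97 #1x#3:2@96; bids=[-] asks=[-]
After op 4 [order #4] limit_sell(price=95, qty=3): fills=none; bids=[-] asks=[#4:3@95]
After op 5 [order #5] limit_buy(price=102, qty=4): fills=#5x#4:3@95; bids=[#5:1@102] asks=[-]
After op 6 [order #6] limit_buy(price=105, qty=1): fills=none; bids=[#6:1@105 #5:1@102] asks=[-]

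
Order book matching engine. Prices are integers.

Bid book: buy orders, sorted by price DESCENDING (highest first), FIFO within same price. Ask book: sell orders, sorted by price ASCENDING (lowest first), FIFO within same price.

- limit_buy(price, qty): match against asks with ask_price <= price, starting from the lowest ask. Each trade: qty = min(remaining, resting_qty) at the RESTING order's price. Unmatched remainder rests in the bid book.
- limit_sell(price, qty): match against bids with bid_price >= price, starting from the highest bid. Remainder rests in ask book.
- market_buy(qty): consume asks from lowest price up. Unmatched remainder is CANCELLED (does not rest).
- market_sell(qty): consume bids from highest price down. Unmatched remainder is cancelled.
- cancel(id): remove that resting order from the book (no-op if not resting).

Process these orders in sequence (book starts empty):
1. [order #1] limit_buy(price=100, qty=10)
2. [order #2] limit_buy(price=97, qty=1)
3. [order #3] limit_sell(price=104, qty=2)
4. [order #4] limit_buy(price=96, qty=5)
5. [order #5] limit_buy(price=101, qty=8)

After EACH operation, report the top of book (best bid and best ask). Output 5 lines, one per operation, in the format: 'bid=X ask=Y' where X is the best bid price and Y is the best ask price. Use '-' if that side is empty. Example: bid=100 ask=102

Answer: bid=100 ask=-
bid=100 ask=-
bid=100 ask=104
bid=100 ask=104
bid=101 ask=104

Derivation:
After op 1 [order #1] limit_buy(price=100, qty=10): fills=none; bids=[#1:10@100] asks=[-]
After op 2 [order #2] limit_buy(price=97, qty=1): fills=none; bids=[#1:10@100 #2:1@97] asks=[-]
After op 3 [order #3] limit_sell(price=104, qty=2): fills=none; bids=[#1:10@100 #2:1@97] asks=[#3:2@104]
After op 4 [order #4] limit_buy(price=96, qty=5): fills=none; bids=[#1:10@100 #2:1@97 #4:5@96] asks=[#3:2@104]
After op 5 [order #5] limit_buy(price=101, qty=8): fills=none; bids=[#5:8@101 #1:10@100 #2:1@97 #4:5@96] asks=[#3:2@104]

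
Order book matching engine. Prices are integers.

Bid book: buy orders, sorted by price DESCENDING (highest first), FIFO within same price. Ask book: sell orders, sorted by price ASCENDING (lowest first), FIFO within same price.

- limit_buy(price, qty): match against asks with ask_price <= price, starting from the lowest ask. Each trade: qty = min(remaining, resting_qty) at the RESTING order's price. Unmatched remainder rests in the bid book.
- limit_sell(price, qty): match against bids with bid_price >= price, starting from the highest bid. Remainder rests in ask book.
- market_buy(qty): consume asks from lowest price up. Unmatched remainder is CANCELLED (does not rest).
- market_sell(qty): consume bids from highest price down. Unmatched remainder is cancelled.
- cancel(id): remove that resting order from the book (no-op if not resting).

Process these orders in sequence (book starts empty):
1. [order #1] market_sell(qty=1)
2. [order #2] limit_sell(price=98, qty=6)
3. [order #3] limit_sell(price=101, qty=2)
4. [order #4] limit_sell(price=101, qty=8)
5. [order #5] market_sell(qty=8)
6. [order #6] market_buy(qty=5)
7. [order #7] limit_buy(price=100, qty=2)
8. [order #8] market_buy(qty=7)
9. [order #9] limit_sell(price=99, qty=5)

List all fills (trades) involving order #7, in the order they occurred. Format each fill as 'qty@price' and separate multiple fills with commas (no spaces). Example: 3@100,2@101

After op 1 [order #1] market_sell(qty=1): fills=none; bids=[-] asks=[-]
After op 2 [order #2] limit_sell(price=98, qty=6): fills=none; bids=[-] asks=[#2:6@98]
After op 3 [order #3] limit_sell(price=101, qty=2): fills=none; bids=[-] asks=[#2:6@98 #3:2@101]
After op 4 [order #4] limit_sell(price=101, qty=8): fills=none; bids=[-] asks=[#2:6@98 #3:2@101 #4:8@101]
After op 5 [order #5] market_sell(qty=8): fills=none; bids=[-] asks=[#2:6@98 #3:2@101 #4:8@101]
After op 6 [order #6] market_buy(qty=5): fills=#6x#2:5@98; bids=[-] asks=[#2:1@98 #3:2@101 #4:8@101]
After op 7 [order #7] limit_buy(price=100, qty=2): fills=#7x#2:1@98; bids=[#7:1@100] asks=[#3:2@101 #4:8@101]
After op 8 [order #8] market_buy(qty=7): fills=#8x#3:2@101 #8x#4:5@101; bids=[#7:1@100] asks=[#4:3@101]
After op 9 [order #9] limit_sell(price=99, qty=5): fills=#7x#9:1@100; bids=[-] asks=[#9:4@99 #4:3@101]

Answer: 1@98,1@100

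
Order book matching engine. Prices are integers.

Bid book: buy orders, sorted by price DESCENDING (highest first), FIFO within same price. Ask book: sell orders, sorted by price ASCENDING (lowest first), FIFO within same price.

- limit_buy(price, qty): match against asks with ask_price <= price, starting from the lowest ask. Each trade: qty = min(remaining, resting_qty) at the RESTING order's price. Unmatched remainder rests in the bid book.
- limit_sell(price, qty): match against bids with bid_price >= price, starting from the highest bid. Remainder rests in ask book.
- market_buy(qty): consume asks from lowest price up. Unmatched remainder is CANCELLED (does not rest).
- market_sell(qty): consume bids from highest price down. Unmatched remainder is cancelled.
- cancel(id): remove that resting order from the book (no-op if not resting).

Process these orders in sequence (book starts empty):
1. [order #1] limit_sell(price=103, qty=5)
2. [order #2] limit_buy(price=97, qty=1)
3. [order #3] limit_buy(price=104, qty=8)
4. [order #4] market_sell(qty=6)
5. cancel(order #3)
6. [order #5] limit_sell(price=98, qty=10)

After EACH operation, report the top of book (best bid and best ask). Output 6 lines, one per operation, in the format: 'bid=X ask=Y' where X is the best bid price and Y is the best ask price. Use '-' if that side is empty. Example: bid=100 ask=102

Answer: bid=- ask=103
bid=97 ask=103
bid=104 ask=-
bid=- ask=-
bid=- ask=-
bid=- ask=98

Derivation:
After op 1 [order #1] limit_sell(price=103, qty=5): fills=none; bids=[-] asks=[#1:5@103]
After op 2 [order #2] limit_buy(price=97, qty=1): fills=none; bids=[#2:1@97] asks=[#1:5@103]
After op 3 [order #3] limit_buy(price=104, qty=8): fills=#3x#1:5@103; bids=[#3:3@104 #2:1@97] asks=[-]
After op 4 [order #4] market_sell(qty=6): fills=#3x#4:3@104 #2x#4:1@97; bids=[-] asks=[-]
After op 5 cancel(order #3): fills=none; bids=[-] asks=[-]
After op 6 [order #5] limit_sell(price=98, qty=10): fills=none; bids=[-] asks=[#5:10@98]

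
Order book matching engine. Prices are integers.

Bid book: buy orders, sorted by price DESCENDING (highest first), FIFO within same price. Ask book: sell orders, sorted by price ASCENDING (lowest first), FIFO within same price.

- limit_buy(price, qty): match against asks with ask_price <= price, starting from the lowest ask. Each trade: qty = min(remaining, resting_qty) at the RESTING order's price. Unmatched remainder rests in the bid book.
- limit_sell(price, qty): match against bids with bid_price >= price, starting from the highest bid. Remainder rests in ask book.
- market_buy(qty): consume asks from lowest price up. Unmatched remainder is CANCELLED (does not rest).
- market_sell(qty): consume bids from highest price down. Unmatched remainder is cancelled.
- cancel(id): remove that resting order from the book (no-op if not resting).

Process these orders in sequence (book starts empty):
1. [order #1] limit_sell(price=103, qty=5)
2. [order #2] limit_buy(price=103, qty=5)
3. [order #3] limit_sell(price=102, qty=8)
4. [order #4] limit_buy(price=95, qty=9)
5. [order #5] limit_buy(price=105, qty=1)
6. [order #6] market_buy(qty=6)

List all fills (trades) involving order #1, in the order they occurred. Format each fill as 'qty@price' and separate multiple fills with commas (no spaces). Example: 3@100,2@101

Answer: 5@103

Derivation:
After op 1 [order #1] limit_sell(price=103, qty=5): fills=none; bids=[-] asks=[#1:5@103]
After op 2 [order #2] limit_buy(price=103, qty=5): fills=#2x#1:5@103; bids=[-] asks=[-]
After op 3 [order #3] limit_sell(price=102, qty=8): fills=none; bids=[-] asks=[#3:8@102]
After op 4 [order #4] limit_buy(price=95, qty=9): fills=none; bids=[#4:9@95] asks=[#3:8@102]
After op 5 [order #5] limit_buy(price=105, qty=1): fills=#5x#3:1@102; bids=[#4:9@95] asks=[#3:7@102]
After op 6 [order #6] market_buy(qty=6): fills=#6x#3:6@102; bids=[#4:9@95] asks=[#3:1@102]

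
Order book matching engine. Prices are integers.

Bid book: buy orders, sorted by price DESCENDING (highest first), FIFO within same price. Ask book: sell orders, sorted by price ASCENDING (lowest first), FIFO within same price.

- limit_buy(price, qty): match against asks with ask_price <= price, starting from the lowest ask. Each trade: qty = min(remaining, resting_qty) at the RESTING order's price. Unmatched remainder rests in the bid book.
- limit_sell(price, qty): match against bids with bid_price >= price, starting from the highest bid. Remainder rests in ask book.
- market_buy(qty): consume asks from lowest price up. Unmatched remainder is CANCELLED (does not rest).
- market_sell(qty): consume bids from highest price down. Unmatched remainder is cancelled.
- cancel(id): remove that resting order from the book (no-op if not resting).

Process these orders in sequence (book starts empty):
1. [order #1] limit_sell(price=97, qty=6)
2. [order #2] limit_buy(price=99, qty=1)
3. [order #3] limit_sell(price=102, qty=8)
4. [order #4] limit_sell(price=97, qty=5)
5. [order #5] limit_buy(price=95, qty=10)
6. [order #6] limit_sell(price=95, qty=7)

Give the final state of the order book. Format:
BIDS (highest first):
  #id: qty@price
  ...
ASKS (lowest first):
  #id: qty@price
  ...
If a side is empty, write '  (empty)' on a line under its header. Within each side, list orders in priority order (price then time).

Answer: BIDS (highest first):
  #5: 3@95
ASKS (lowest first):
  #1: 5@97
  #4: 5@97
  #3: 8@102

Derivation:
After op 1 [order #1] limit_sell(price=97, qty=6): fills=none; bids=[-] asks=[#1:6@97]
After op 2 [order #2] limit_buy(price=99, qty=1): fills=#2x#1:1@97; bids=[-] asks=[#1:5@97]
After op 3 [order #3] limit_sell(price=102, qty=8): fills=none; bids=[-] asks=[#1:5@97 #3:8@102]
After op 4 [order #4] limit_sell(price=97, qty=5): fills=none; bids=[-] asks=[#1:5@97 #4:5@97 #3:8@102]
After op 5 [order #5] limit_buy(price=95, qty=10): fills=none; bids=[#5:10@95] asks=[#1:5@97 #4:5@97 #3:8@102]
After op 6 [order #6] limit_sell(price=95, qty=7): fills=#5x#6:7@95; bids=[#5:3@95] asks=[#1:5@97 #4:5@97 #3:8@102]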